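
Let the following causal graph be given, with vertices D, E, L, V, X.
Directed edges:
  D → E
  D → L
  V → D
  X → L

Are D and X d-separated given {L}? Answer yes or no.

No — D and X are d-connected given {L}.

Bayes-Ball from D | {L} reaches {E,V,X}.
X ∈ reach(D|{L}) ⇒ D ⊥̸ X | {L}.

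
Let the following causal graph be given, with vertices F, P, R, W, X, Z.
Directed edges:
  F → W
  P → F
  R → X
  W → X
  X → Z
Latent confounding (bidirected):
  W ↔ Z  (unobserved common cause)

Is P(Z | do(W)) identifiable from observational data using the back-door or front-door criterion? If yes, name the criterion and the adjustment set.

desc(W)\{W}={X,Z}; candidates ⊆ {F,P,R}.
W↔Z: latent back-door arc(s) into W.
size 0: {}; under {} W still reaches {F,P,Z} ∋ Z.
size 1: {F}, {P}, {R}; under {F} W still reaches {Z} ∋ Z.
size 2: {F,P}, {F,R}, {P,R}; under {F,P} W still reaches {Z} ∋ Z.
W↔Z cannot be blocked by any observed set — no back-door set.
{X}: (i) intercepts every directed W→Z path; (ii) no back-door W→{X}; (iii) {W} blocks every back-door {X}→Z. Front-door holds.
P(Z|do(W)) = Σ_{X} P(X|W) Σ_{W'} P(Z|X,W')P(W').

P(Z|do(W)): frontdoor, adjust for {X}.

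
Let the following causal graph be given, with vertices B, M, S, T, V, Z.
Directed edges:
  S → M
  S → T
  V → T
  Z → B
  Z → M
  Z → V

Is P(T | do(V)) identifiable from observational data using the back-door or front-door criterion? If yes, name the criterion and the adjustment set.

P(T|do(V)): backdoor, adjust for ∅.

desc(V)\{V}={T}; candidates ⊆ {B,M,S,Z}.
∅: V⊥T given ∅ in G with V→· removed — back-door holds.
P(T|do(V)) = P(T|V) — no adjustment needed.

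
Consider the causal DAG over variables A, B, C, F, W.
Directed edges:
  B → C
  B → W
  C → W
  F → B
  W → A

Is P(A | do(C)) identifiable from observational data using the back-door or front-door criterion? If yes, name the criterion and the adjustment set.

desc(C)\{C}={A,W}; candidates ⊆ {B,F}.
size 0: {}; under {} C still reaches {A,B,F,W} ∋ A.
{B}: C⊥A given {B} in G with C→· removed — back-door holds.
P(A|do(C)) = Σ_{B} P(A|C,B)·P(B).

P(A|do(C)): backdoor, adjust for {B}.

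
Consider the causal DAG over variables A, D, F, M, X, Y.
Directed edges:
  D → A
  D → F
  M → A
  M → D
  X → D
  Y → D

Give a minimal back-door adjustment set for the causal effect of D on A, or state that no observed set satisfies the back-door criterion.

desc(D)\{D}={A,F}; candidates ⊆ {M,X,Y}.
size 0: {}; under {} D still reaches {A,M,X,Y} ∋ A.
{M}: D⊥A given {M} in G with D→· removed — back-door holds.

D→A: minimal back-door set {M}.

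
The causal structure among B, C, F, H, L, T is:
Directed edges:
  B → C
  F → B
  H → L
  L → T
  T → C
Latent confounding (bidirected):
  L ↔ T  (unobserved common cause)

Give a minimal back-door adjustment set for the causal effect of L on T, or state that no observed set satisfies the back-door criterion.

desc(L)\{L}={C,T}; candidates ⊆ {B,F,H}.
L↔T: latent back-door arc(s) into L.
size 0: {}; under {} L still reaches {C,H,T} ∋ T.
size 1: {B}, {F}, {H}; under {B} L still reaches {C,H,T} ∋ T.
size 2: {B,F}, {B,H}, {F,H}; under {B,F} L still reaches {C,H,T} ∋ T.
L↔T cannot be blocked by any observed set — no back-door set.

L→T: no observed back-door set.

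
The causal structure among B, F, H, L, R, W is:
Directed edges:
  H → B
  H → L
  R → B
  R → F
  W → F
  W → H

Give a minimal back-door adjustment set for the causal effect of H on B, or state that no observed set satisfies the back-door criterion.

H→B: minimal back-door set ∅.

desc(H)\{H}={B,L}; candidates ⊆ {F,R,W}.
∅: H⊥B given ∅ in G with H→· removed — back-door holds.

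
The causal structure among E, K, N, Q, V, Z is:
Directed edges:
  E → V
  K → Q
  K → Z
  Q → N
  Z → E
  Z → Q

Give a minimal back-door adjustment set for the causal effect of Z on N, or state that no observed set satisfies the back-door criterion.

desc(Z)\{Z}={E,N,Q,V}; candidates ⊆ {K}.
size 0: {}; under {} Z still reaches {K,N,Q} ∋ N.
{K}: Z⊥N given {K} in G with Z→· removed — back-door holds.

Z→N: minimal back-door set {K}.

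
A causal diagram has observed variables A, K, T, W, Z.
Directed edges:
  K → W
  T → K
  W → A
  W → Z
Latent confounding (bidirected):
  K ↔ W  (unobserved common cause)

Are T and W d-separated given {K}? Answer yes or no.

Bayes-Ball from T | {K} reaches {A,W,Z}.
W ∈ reach(T|{K}) ⇒ T ⊥̸ W | {K}.

No — T and W are d-connected given {K}.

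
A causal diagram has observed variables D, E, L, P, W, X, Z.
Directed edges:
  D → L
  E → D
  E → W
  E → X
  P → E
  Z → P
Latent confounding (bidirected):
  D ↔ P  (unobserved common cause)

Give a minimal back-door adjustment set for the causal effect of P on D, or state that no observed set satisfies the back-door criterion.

P→D: no observed back-door set.

desc(P)\{P}={D,E,L,W,X}; candidates ⊆ {Z}.
P↔D: latent back-door arc(s) into P.
size 0: {}; under {} P still reaches {D,L,Z} ∋ D.
size 1: {Z}; under {Z} P still reaches {D,L} ∋ D.
P↔D cannot be blocked by any observed set — no back-door set.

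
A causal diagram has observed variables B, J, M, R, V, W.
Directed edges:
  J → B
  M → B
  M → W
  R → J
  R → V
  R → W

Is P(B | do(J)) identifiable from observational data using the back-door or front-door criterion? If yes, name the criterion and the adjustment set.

P(B|do(J)): backdoor, adjust for ∅.

desc(J)\{J}={B}; candidates ⊆ {M,R,V,W}.
∅: J⊥B given ∅ in G with J→· removed — back-door holds.
P(B|do(J)) = P(B|J) — no adjustment needed.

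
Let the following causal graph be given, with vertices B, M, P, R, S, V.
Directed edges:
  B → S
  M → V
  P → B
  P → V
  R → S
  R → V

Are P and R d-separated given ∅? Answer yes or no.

Bayes-Ball from P | ∅ reaches {B,S,V}.
R ∉ reach(P|∅) ⇒ P ⊥ R | ∅.

Yes — P ⊥ R | ∅.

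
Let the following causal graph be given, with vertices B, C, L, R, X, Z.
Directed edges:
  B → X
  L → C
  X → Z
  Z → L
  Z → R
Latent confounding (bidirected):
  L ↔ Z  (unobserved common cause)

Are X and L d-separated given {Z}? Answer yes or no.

No — X and L are d-connected given {Z}.

Bayes-Ball from X | {Z} reaches {B,C,L}.
L ∈ reach(X|{Z}) ⇒ X ⊥̸ L | {Z}.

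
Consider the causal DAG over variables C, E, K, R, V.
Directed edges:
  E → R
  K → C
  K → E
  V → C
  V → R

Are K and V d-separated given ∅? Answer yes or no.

Yes — K ⊥ V | ∅.

Bayes-Ball from K | ∅ reaches {C,E,R}.
V ∉ reach(K|∅) ⇒ K ⊥ V | ∅.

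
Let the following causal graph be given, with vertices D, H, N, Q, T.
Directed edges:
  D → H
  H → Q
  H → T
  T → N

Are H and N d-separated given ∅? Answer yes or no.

Bayes-Ball from H | ∅ reaches {D,N,Q,T}.
N ∈ reach(H|∅) ⇒ H ⊥̸ N | ∅.

No — H and N are d-connected given ∅.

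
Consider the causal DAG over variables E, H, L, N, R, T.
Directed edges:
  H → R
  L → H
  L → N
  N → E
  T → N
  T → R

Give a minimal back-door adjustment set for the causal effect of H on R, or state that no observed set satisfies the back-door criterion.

H→R: minimal back-door set ∅.

desc(H)\{H}={R}; candidates ⊆ {E,L,N,T}.
∅: H⊥R given ∅ in G with H→· removed — back-door holds.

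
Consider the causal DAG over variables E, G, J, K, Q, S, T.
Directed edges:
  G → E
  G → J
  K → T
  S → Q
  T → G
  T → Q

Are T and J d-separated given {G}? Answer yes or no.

Bayes-Ball from T | {G} reaches {K,Q}.
J ∉ reach(T|{G}) ⇒ T ⊥ J | {G}.

Yes — T ⊥ J | {G}.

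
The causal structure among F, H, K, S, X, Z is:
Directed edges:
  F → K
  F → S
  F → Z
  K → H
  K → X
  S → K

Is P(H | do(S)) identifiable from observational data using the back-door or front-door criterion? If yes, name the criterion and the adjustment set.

desc(S)\{S}={H,K,X}; candidates ⊆ {F,Z}.
size 0: {}; under {} S still reaches {F,H,K,X,Z} ∋ H.
{F}: S⊥H given {F} in G with S→· removed — back-door holds.
P(H|do(S)) = Σ_{F} P(H|S,F)·P(F).

P(H|do(S)): backdoor, adjust for {F}.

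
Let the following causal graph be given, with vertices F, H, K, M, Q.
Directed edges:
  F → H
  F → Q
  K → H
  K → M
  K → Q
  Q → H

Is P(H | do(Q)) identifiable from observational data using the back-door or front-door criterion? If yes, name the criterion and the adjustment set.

P(H|do(Q)): backdoor, adjust for {F, K}.

desc(Q)\{Q}={H}; candidates ⊆ {F,K,M}.
size 0: {}; under {} Q still reaches {F,H,K,M} ∋ H.
size 1: {F}, {K}, {M}; under {F} Q still reaches {H,K,M} ∋ H.
{F,K}: Q⊥H given {F,K} in G with Q→· removed — back-door holds.
P(H|do(Q)) = Σ_{F,K} P(H|Q,F,K)·P(F,K).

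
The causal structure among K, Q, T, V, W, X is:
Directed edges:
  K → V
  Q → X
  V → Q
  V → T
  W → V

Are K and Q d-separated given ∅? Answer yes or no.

No — K and Q are d-connected given ∅.

Bayes-Ball from K | ∅ reaches {Q,T,V,X}.
Q ∈ reach(K|∅) ⇒ K ⊥̸ Q | ∅.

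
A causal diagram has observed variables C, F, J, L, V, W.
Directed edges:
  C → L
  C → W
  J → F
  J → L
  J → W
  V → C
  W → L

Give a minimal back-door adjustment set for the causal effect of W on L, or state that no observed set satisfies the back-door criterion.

desc(W)\{W}={L}; candidates ⊆ {C,F,J,V}.
size 0: {}; under {} W still reaches {C,F,J,L,V} ∋ L.
size 1: {C}, {F}, {J} …(+1); under {C} W still reaches {F,J,L} ∋ L.
{C,J}: W⊥L given {C,J} in G with W→· removed — back-door holds.

W→L: minimal back-door set {C, J}.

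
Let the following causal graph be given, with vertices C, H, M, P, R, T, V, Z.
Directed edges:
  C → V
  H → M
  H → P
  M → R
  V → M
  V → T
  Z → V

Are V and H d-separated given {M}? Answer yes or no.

No — V and H are d-connected given {M}.

Bayes-Ball from V | {M} reaches {C,H,P,T,Z}.
H ∈ reach(V|{M}) ⇒ V ⊥̸ H | {M}.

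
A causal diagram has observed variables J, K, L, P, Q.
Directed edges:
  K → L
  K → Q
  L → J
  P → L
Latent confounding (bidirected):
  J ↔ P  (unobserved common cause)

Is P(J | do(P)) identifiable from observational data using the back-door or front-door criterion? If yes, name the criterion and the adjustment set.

desc(P)\{P}={J,L}; candidates ⊆ {K,Q}.
P↔J: latent back-door arc(s) into P.
size 0: {}; under {} P still reaches {J} ∋ J.
size 1: {K}, {Q}; under {K} P still reaches {J} ∋ J.
size 2: {K,Q}; under {K,Q} P still reaches {J} ∋ J.
P↔J cannot be blocked by any observed set — no back-door set.
{L}: (i) intercepts every directed P→J path; (ii) no back-door P→{L}; (iii) {P} blocks every back-door {L}→J. Front-door holds.
P(J|do(P)) = Σ_{L} P(L|P) Σ_{P'} P(J|L,P')P(P').

P(J|do(P)): frontdoor, adjust for {L}.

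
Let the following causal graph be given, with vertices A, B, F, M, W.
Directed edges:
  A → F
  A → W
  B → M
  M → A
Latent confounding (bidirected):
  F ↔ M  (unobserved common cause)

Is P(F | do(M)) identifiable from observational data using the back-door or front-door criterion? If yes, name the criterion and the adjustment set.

P(F|do(M)): frontdoor, adjust for {A}.

desc(M)\{M}={A,F,W}; candidates ⊆ {B}.
M↔F: latent back-door arc(s) into M.
size 0: {}; under {} M still reaches {B,F} ∋ F.
size 1: {B}; under {B} M still reaches {F} ∋ F.
M↔F cannot be blocked by any observed set — no back-door set.
{A}: (i) intercepts every directed M→F path; (ii) no back-door M→{A}; (iii) {M} blocks every back-door {A}→F. Front-door holds.
P(F|do(M)) = Σ_{A} P(A|M) Σ_{M'} P(F|A,M')P(M').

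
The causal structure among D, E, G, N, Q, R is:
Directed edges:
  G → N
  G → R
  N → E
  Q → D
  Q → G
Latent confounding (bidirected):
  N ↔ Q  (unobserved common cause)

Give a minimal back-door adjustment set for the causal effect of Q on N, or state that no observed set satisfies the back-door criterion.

Q→N: no observed back-door set.

desc(Q)\{Q}={D,E,G,N,R}; candidates ⊆ {—}.
Q↔N: latent back-door arc(s) into Q.
size 0: {}; under {} Q still reaches {E,N} ∋ N.
Q↔N cannot be blocked by any observed set — no back-door set.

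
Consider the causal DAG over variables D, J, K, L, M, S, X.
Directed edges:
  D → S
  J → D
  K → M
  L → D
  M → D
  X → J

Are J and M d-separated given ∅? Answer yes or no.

Bayes-Ball from J | ∅ reaches {D,S,X}.
M ∉ reach(J|∅) ⇒ J ⊥ M | ∅.

Yes — J ⊥ M | ∅.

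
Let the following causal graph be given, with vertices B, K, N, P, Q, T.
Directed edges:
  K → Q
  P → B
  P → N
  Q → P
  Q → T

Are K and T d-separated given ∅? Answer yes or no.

No — K and T are d-connected given ∅.

Bayes-Ball from K | ∅ reaches {B,N,P,Q,T}.
T ∈ reach(K|∅) ⇒ K ⊥̸ T | ∅.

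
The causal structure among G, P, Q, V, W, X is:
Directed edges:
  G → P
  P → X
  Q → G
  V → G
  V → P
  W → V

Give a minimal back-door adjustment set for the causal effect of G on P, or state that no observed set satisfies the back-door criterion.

G→P: minimal back-door set {V}.

desc(G)\{G}={P,X}; candidates ⊆ {Q,V,W}.
size 0: {}; under {} G still reaches {P,Q,V,W,X} ∋ P.
{V}: G⊥P given {V} in G with G→· removed — back-door holds.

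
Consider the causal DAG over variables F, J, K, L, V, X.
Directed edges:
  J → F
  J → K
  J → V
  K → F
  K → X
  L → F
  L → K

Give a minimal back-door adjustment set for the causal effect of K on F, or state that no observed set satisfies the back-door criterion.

desc(K)\{K}={F,X}; candidates ⊆ {J,L,V}.
size 0: {}; under {} K still reaches {F,J,L,V} ∋ F.
size 1: {J}, {L}, {V}; under {J} K still reaches {F,L} ∋ F.
{J,L}: K⊥F given {J,L} in G with K→· removed — back-door holds.

K→F: minimal back-door set {J, L}.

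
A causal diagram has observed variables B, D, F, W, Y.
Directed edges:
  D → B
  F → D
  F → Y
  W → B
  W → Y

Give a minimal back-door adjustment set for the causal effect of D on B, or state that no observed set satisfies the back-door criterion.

D→B: minimal back-door set ∅.

desc(D)\{D}={B}; candidates ⊆ {F,W,Y}.
∅: D⊥B given ∅ in G with D→· removed — back-door holds.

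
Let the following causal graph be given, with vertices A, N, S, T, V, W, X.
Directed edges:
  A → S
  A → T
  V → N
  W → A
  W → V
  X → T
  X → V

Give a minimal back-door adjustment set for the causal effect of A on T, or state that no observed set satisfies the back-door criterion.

desc(A)\{A}={S,T}; candidates ⊆ {N,V,W,X}.
∅: A⊥T given ∅ in G with A→· removed — back-door holds.

A→T: minimal back-door set ∅.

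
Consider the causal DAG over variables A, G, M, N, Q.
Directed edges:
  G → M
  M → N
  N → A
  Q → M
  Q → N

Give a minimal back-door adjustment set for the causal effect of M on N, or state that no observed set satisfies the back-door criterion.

desc(M)\{M}={A,N}; candidates ⊆ {G,Q}.
size 0: {}; under {} M still reaches {A,G,N,Q} ∋ N.
{Q}: M⊥N given {Q} in G with M→· removed — back-door holds.

M→N: minimal back-door set {Q}.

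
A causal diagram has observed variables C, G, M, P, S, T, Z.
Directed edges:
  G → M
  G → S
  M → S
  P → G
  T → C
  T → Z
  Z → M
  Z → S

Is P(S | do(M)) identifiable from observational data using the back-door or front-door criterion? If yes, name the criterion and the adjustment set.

desc(M)\{M}={S}; candidates ⊆ {C,G,P,T,Z}.
size 0: {}; under {} M still reaches {C,G,P,S,T,Z} ∋ S.
size 1: {C}, {G}, {P} …(+2); under {C} M still reaches {G,P,S,T,Z} ∋ S.
{G,Z}: M⊥S given {G,Z} in G with M→· removed — back-door holds.
P(S|do(M)) = Σ_{G,Z} P(S|M,G,Z)·P(G,Z).

P(S|do(M)): backdoor, adjust for {G, Z}.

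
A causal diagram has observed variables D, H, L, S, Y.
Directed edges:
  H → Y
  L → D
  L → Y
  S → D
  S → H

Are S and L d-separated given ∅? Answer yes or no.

Yes — S ⊥ L | ∅.

Bayes-Ball from S | ∅ reaches {D,H,Y}.
L ∉ reach(S|∅) ⇒ S ⊥ L | ∅.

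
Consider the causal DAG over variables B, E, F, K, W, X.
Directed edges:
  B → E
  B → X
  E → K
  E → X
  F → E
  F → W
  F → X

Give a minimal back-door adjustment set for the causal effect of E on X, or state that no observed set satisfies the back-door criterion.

desc(E)\{E}={K,X}; candidates ⊆ {B,F,W}.
size 0: {}; under {} E still reaches {B,F,W,X} ∋ X.
size 1: {B}, {F}, {W}; under {B} E still reaches {F,W,X} ∋ X.
{B,F}: E⊥X given {B,F} in G with E→· removed — back-door holds.

E→X: minimal back-door set {B, F}.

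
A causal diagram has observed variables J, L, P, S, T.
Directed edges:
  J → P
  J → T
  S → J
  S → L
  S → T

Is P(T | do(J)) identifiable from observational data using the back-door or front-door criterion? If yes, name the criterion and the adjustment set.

desc(J)\{J}={P,T}; candidates ⊆ {L,S}.
size 0: {}; under {} J still reaches {L,S,T} ∋ T.
{S}: J⊥T given {S} in G with J→· removed — back-door holds.
P(T|do(J)) = Σ_{S} P(T|J,S)·P(S).

P(T|do(J)): backdoor, adjust for {S}.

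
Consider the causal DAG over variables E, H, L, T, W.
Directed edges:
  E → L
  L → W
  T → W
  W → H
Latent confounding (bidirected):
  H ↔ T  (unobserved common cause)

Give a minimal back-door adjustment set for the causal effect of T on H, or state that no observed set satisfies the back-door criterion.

desc(T)\{T}={H,W}; candidates ⊆ {E,L}.
T↔H: latent back-door arc(s) into T.
size 0: {}; under {} T still reaches {H} ∋ H.
size 1: {E}, {L}; under {E} T still reaches {H} ∋ H.
size 2: {E,L}; under {E,L} T still reaches {H} ∋ H.
T↔H cannot be blocked by any observed set — no back-door set.

T→H: no observed back-door set.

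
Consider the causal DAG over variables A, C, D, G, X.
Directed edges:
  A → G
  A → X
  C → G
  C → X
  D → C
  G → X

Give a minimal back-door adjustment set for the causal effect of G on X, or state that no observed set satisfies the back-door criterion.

desc(G)\{G}={X}; candidates ⊆ {A,C,D}.
size 0: {}; under {} G still reaches {A,C,D,X} ∋ X.
size 1: {A}, {C}, {D}; under {A} G still reaches {C,D,X} ∋ X.
{A,C}: G⊥X given {A,C} in G with G→· removed — back-door holds.

G→X: minimal back-door set {A, C}.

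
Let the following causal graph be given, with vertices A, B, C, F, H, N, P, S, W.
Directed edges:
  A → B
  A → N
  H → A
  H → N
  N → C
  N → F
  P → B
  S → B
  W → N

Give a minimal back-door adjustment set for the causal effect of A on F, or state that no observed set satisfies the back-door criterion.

desc(A)\{A}={B,C,F,N}; candidates ⊆ {H,P,S,W}.
size 0: {}; under {} A still reaches {C,F,H,N} ∋ F.
{H}: A⊥F given {H} in G with A→· removed — back-door holds.

A→F: minimal back-door set {H}.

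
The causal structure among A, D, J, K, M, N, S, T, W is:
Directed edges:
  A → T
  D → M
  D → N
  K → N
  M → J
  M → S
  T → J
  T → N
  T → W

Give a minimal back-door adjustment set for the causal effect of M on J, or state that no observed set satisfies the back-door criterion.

M→J: minimal back-door set ∅.

desc(M)\{M}={J,S}; candidates ⊆ {A,D,K,N,T,W}.
∅: M⊥J given ∅ in G with M→· removed — back-door holds.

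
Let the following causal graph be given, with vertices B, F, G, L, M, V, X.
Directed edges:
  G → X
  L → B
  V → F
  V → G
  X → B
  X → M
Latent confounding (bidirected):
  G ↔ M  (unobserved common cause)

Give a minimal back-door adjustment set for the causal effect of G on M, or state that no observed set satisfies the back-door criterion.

G→M: no observed back-door set.

desc(G)\{G}={B,M,X}; candidates ⊆ {F,L,V}.
G↔M: latent back-door arc(s) into G.
size 0: {}; under {} G still reaches {F,M,V} ∋ M.
size 1: {F}, {L}, {V}; under {F} G still reaches {M,V} ∋ M.
size 2: {F,L}, {F,V}, {L,V}; under {F,L} G still reaches {M,V} ∋ M.
G↔M cannot be blocked by any observed set — no back-door set.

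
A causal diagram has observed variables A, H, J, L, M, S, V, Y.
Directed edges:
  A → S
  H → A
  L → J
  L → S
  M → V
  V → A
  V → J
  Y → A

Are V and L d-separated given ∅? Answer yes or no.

Yes — V ⊥ L | ∅.

Bayes-Ball from V | ∅ reaches {A,J,M,S}.
L ∉ reach(V|∅) ⇒ V ⊥ L | ∅.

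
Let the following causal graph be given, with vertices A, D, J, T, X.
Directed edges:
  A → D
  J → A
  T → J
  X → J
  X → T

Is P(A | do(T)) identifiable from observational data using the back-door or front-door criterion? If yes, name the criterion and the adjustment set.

desc(T)\{T}={A,D,J}; candidates ⊆ {X}.
size 0: {}; under {} T still reaches {A,D,J,X} ∋ A.
{X}: T⊥A given {X} in G with T→· removed — back-door holds.
P(A|do(T)) = Σ_{X} P(A|T,X)·P(X).

P(A|do(T)): backdoor, adjust for {X}.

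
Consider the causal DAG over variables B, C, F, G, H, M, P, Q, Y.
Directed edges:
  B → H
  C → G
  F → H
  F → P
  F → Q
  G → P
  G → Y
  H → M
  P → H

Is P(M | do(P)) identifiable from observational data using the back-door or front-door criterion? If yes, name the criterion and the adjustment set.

desc(P)\{P}={H,M}; candidates ⊆ {B,C,F,G,Q,Y}.
size 0: {}; under {} P still reaches {C,F,G,H,M,Q,Y} ∋ M.
{F}: P⊥M given {F} in G with P→· removed — back-door holds.
P(M|do(P)) = Σ_{F} P(M|P,F)·P(F).

P(M|do(P)): backdoor, adjust for {F}.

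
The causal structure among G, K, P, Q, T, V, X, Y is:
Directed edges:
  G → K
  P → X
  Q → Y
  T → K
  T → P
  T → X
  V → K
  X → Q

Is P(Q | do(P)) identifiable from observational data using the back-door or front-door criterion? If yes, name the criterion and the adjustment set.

P(Q|do(P)): backdoor, adjust for {T}.

desc(P)\{P}={Q,X,Y}; candidates ⊆ {G,K,T,V}.
size 0: {}; under {} P still reaches {K,Q,T,X,Y} ∋ Q.
{T}: P⊥Q given {T} in G with P→· removed — back-door holds.
P(Q|do(P)) = Σ_{T} P(Q|P,T)·P(T).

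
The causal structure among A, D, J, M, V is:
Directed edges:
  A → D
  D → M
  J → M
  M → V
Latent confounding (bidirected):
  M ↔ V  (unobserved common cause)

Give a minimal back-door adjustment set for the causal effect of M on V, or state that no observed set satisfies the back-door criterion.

desc(M)\{M}={V}; candidates ⊆ {A,D,J}.
M↔V: latent back-door arc(s) into M.
size 0: {}; under {} M still reaches {A,D,J,V} ∋ V.
size 1: {A}, {D}, {J}; under {A} M still reaches {D,J,V} ∋ V.
size 2: {A,D}, {A,J}, {D,J}; under {A,D} M still reaches {J,V} ∋ V.
M↔V cannot be blocked by any observed set — no back-door set.

M→V: no observed back-door set.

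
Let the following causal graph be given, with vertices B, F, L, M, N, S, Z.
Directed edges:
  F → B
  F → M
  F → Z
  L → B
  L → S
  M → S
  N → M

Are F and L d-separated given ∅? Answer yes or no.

Bayes-Ball from F | ∅ reaches {B,M,S,Z}.
L ∉ reach(F|∅) ⇒ F ⊥ L | ∅.

Yes — F ⊥ L | ∅.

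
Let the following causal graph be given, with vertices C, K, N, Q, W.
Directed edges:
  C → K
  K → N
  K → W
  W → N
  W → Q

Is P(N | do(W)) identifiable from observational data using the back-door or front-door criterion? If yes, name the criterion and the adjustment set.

P(N|do(W)): backdoor, adjust for {K}.

desc(W)\{W}={N,Q}; candidates ⊆ {C,K}.
size 0: {}; under {} W still reaches {C,K,N} ∋ N.
{K}: W⊥N given {K} in G with W→· removed — back-door holds.
P(N|do(W)) = Σ_{K} P(N|W,K)·P(K).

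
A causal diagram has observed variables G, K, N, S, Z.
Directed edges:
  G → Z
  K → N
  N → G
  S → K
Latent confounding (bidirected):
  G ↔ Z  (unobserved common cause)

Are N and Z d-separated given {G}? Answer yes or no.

Bayes-Ball from N | {G} reaches {K,S,Z}.
Z ∈ reach(N|{G}) ⇒ N ⊥̸ Z | {G}.

No — N and Z are d-connected given {G}.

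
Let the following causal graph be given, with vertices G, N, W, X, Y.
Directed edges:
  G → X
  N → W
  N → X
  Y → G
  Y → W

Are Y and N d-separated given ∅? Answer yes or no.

Yes — Y ⊥ N | ∅.

Bayes-Ball from Y | ∅ reaches {G,W,X}.
N ∉ reach(Y|∅) ⇒ Y ⊥ N | ∅.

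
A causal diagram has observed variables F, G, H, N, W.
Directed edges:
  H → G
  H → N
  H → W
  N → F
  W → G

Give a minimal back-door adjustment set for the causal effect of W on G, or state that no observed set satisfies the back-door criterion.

W→G: minimal back-door set {H}.

desc(W)\{W}={G}; candidates ⊆ {F,H,N}.
size 0: {}; under {} W still reaches {F,G,H,N} ∋ G.
{H}: W⊥G given {H} in G with W→· removed — back-door holds.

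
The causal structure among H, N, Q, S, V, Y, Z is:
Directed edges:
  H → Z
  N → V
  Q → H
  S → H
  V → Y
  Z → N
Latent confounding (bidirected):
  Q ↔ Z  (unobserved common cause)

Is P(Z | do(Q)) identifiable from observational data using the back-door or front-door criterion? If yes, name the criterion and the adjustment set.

P(Z|do(Q)): frontdoor, adjust for {H}.

desc(Q)\{Q}={H,N,V,Y,Z}; candidates ⊆ {S}.
Q↔Z: latent back-door arc(s) into Q.
size 0: {}; under {} Q still reaches {N,V,Y,Z} ∋ Z.
size 1: {S}; under {S} Q still reaches {N,V,Y,Z} ∋ Z.
Q↔Z cannot be blocked by any observed set — no back-door set.
{H}: (i) intercepts every directed Q→Z path; (ii) no back-door Q→{H}; (iii) {Q} blocks every back-door {H}→Z. Front-door holds.
P(Z|do(Q)) = Σ_{H} P(H|Q) Σ_{Q'} P(Z|H,Q')P(Q').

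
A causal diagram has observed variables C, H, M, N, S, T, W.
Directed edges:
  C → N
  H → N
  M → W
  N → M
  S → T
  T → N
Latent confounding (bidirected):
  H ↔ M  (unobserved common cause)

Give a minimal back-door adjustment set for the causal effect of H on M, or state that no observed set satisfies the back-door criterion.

desc(H)\{H}={M,N,W}; candidates ⊆ {C,S,T}.
H↔M: latent back-door arc(s) into H.
size 0: {}; under {} H still reaches {M,W} ∋ M.
size 1: {C}, {S}, {T}; under {C} H still reaches {M,W} ∋ M.
size 2: {C,S}, {C,T}, {S,T}; under {C,S} H still reaches {M,W} ∋ M.
H↔M cannot be blocked by any observed set — no back-door set.

H→M: no observed back-door set.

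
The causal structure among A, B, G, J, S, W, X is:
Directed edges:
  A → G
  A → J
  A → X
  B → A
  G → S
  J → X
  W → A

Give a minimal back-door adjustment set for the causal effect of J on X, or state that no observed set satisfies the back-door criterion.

J→X: minimal back-door set {A}.

desc(J)\{J}={X}; candidates ⊆ {A,B,G,S,W}.
size 0: {}; under {} J still reaches {A,B,G,S,W,X} ∋ X.
{A}: J⊥X given {A} in G with J→· removed — back-door holds.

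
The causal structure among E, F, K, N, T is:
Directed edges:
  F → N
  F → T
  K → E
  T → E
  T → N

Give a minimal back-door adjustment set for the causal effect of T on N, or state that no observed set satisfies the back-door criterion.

T→N: minimal back-door set {F}.

desc(T)\{T}={E,N}; candidates ⊆ {F,K}.
size 0: {}; under {} T still reaches {F,N} ∋ N.
{F}: T⊥N given {F} in G with T→· removed — back-door holds.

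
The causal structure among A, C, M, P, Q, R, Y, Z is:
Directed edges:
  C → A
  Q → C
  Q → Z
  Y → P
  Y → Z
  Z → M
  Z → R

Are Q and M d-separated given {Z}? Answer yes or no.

Bayes-Ball from Q | {Z} reaches {A,C,P,Y}.
M ∉ reach(Q|{Z}) ⇒ Q ⊥ M | {Z}.

Yes — Q ⊥ M | {Z}.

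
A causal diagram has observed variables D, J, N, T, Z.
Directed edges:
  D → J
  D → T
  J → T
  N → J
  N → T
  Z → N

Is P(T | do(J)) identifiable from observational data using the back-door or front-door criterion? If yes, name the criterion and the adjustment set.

P(T|do(J)): backdoor, adjust for {D, N}.

desc(J)\{J}={T}; candidates ⊆ {D,N,Z}.
size 0: {}; under {} J still reaches {D,N,T,Z} ∋ T.
size 1: {D}, {N}, {Z}; under {D} J still reaches {N,T,Z} ∋ T.
{D,N}: J⊥T given {D,N} in G with J→· removed — back-door holds.
P(T|do(J)) = Σ_{D,N} P(T|J,D,N)·P(D,N).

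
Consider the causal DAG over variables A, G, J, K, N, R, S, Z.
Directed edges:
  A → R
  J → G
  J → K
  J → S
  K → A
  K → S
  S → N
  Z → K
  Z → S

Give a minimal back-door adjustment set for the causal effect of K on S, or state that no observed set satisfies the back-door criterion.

desc(K)\{K}={A,N,R,S}; candidates ⊆ {G,J,Z}.
size 0: {}; under {} K still reaches {G,J,N,S,Z} ∋ S.
size 1: {G}, {J}, {Z}; under {G} K still reaches {J,N,S,Z} ∋ S.
{J,Z}: K⊥S given {J,Z} in G with K→· removed — back-door holds.

K→S: minimal back-door set {J, Z}.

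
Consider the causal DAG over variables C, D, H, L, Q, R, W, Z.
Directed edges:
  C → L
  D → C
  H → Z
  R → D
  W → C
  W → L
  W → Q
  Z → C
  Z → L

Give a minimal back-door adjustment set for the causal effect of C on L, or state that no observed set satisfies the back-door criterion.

desc(C)\{C}={L}; candidates ⊆ {D,H,Q,R,W,Z}.
size 0: {}; under {} C still reaches {D,H,L,Q,R,W,Z} ∋ L.
size 1: {D}, {H}, {Q} …(+3); under {D} C still reaches {H,L,Q,W,Z} ∋ L.
{W,Z}: C⊥L given {W,Z} in G with C→· removed — back-door holds.

C→L: minimal back-door set {W, Z}.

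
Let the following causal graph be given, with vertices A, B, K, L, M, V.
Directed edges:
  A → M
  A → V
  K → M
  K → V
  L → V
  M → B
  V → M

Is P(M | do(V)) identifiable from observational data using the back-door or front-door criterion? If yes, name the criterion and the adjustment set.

desc(V)\{V}={B,M}; candidates ⊆ {A,K,L}.
size 0: {}; under {} V still reaches {A,B,K,L,M} ∋ M.
size 1: {A}, {K}, {L}; under {A} V still reaches {B,K,L,M} ∋ M.
{A,K}: V⊥M given {A,K} in G with V→· removed — back-door holds.
P(M|do(V)) = Σ_{A,K} P(M|V,A,K)·P(A,K).

P(M|do(V)): backdoor, adjust for {A, K}.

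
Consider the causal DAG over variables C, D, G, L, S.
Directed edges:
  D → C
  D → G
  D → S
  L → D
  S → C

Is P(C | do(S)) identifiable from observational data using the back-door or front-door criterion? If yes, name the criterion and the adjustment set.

desc(S)\{S}={C}; candidates ⊆ {D,G,L}.
size 0: {}; under {} S still reaches {C,D,G,L} ∋ C.
{D}: S⊥C given {D} in G with S→· removed — back-door holds.
P(C|do(S)) = Σ_{D} P(C|S,D)·P(D).

P(C|do(S)): backdoor, adjust for {D}.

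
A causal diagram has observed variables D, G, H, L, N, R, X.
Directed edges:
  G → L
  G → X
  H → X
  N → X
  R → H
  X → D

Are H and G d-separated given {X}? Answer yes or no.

Bayes-Ball from H | {X} reaches {G,L,N,R}.
G ∈ reach(H|{X}) ⇒ H ⊥̸ G | {X}.

No — H and G are d-connected given {X}.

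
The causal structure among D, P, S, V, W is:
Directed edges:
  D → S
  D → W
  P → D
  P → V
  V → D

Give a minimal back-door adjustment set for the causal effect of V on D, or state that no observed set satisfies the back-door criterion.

V→D: minimal back-door set {P}.

desc(V)\{V}={D,S,W}; candidates ⊆ {P}.
size 0: {}; under {} V still reaches {D,P,S,W} ∋ D.
{P}: V⊥D given {P} in G with V→· removed — back-door holds.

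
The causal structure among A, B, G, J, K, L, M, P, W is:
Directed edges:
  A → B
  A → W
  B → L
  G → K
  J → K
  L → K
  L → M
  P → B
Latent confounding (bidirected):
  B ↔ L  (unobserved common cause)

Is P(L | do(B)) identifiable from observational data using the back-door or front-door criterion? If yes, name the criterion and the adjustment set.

P(L|do(B)): not identifiable (no BD/FD set).

desc(B)\{B}={K,L,M}; candidates ⊆ {A,G,J,P,W}.
B↔L: latent back-door arc(s) into B.
size 0: {}; under {} B still reaches {A,K,L,M,P,W} ∋ L.
size 1: {A}, {G}, {J} …(+2); under {A} B still reaches {K,L,M,P} ∋ L.
size 2: {A,G}, {A,J}, {A,P} …(+7); under {A,G} B still reaches {K,L,M,P} ∋ L.
B↔L cannot be blocked by any observed set — no back-door set.
No mediator lies on a directed B→…→L path.
Neither criterion identifies P(L|do(B)) in this graph.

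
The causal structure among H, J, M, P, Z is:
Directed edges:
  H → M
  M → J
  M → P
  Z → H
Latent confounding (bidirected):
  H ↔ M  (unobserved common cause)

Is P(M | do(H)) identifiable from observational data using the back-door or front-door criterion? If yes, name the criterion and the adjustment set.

desc(H)\{H}={J,M,P}; candidates ⊆ {Z}.
H↔M: latent back-door arc(s) into H.
size 0: {}; under {} H still reaches {J,M,P,Z} ∋ M.
size 1: {Z}; under {Z} H still reaches {J,M,P} ∋ M.
H↔M cannot be blocked by any observed set — no back-door set.
No mediator lies on a directed H→…→M path.
Neither criterion identifies P(M|do(H)) in this graph.

P(M|do(H)): not identifiable (no BD/FD set).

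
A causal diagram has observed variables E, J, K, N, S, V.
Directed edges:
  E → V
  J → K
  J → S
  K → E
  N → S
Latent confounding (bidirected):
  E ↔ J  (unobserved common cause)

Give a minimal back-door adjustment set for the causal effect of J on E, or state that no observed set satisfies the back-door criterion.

desc(J)\{J}={E,K,S,V}; candidates ⊆ {N}.
J↔E: latent back-door arc(s) into J.
size 0: {}; under {} J still reaches {E,V} ∋ E.
size 1: {N}; under {N} J still reaches {E,V} ∋ E.
J↔E cannot be blocked by any observed set — no back-door set.

J→E: no observed back-door set.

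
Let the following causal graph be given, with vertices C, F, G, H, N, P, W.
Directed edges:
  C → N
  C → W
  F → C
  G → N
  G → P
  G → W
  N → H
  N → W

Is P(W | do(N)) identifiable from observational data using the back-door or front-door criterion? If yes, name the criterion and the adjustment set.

P(W|do(N)): backdoor, adjust for {C, G}.

desc(N)\{N}={H,W}; candidates ⊆ {C,F,G,P}.
size 0: {}; under {} N still reaches {C,F,G,P,W} ∋ W.
size 1: {C}, {F}, {G} …(+1); under {C} N still reaches {G,P,W} ∋ W.
{C,G}: N⊥W given {C,G} in G with N→· removed — back-door holds.
P(W|do(N)) = Σ_{C,G} P(W|N,C,G)·P(C,G).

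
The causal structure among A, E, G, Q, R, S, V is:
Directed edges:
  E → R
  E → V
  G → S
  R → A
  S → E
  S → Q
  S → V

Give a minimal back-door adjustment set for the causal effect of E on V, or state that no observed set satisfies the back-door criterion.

desc(E)\{E}={A,R,V}; candidates ⊆ {G,Q,S}.
size 0: {}; under {} E still reaches {G,Q,S,V} ∋ V.
{S}: E⊥V given {S} in G with E→· removed — back-door holds.

E→V: minimal back-door set {S}.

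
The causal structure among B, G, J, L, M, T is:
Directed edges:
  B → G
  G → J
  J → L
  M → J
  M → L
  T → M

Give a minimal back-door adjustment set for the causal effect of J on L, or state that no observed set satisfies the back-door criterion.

desc(J)\{J}={L}; candidates ⊆ {B,G,M,T}.
size 0: {}; under {} J still reaches {B,G,L,M,T} ∋ L.
{M}: J⊥L given {M} in G with J→· removed — back-door holds.

J→L: minimal back-door set {M}.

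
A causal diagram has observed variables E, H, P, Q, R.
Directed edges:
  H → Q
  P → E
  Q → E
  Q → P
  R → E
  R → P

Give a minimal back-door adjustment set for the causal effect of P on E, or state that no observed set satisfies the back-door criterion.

desc(P)\{P}={E}; candidates ⊆ {H,Q,R}.
size 0: {}; under {} P still reaches {E,H,Q,R} ∋ E.
size 1: {H}, {Q}, {R}; under {H} P still reaches {E,Q,R} ∋ E.
{Q,R}: P⊥E given {Q,R} in G with P→· removed — back-door holds.

P→E: minimal back-door set {Q, R}.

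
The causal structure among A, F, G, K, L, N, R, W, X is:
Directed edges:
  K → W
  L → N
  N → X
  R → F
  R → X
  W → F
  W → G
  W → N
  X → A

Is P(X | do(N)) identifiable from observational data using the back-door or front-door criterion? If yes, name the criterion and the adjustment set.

P(X|do(N)): backdoor, adjust for ∅.

desc(N)\{N}={A,X}; candidates ⊆ {F,G,K,L,R,W}.
∅: N⊥X given ∅ in G with N→· removed — back-door holds.
P(X|do(N)) = P(X|N) — no adjustment needed.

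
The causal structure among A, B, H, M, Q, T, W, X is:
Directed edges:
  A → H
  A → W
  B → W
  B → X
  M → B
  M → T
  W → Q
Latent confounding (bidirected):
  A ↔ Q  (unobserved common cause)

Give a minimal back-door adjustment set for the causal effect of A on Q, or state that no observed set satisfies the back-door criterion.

desc(A)\{A}={H,Q,W}; candidates ⊆ {B,M,T,X}.
A↔Q: latent back-door arc(s) into A.
size 0: {}; under {} A still reaches {Q} ∋ Q.
size 1: {B}, {M}, {T} …(+1); under {B} A still reaches {Q} ∋ Q.
size 2: {B,M}, {B,T}, {B,X} …(+3); under {B,M} A still reaches {Q} ∋ Q.
A↔Q cannot be blocked by any observed set — no back-door set.

A→Q: no observed back-door set.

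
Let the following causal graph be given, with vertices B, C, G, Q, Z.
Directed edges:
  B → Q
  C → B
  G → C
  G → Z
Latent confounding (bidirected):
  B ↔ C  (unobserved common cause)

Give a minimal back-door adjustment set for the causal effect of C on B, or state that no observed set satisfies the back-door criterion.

C→B: no observed back-door set.

desc(C)\{C}={B,Q}; candidates ⊆ {G,Z}.
C↔B: latent back-door arc(s) into C.
size 0: {}; under {} C still reaches {B,G,Q,Z} ∋ B.
size 1: {G}, {Z}; under {G} C still reaches {B,Q} ∋ B.
size 2: {G,Z}; under {G,Z} C still reaches {B,Q} ∋ B.
C↔B cannot be blocked by any observed set — no back-door set.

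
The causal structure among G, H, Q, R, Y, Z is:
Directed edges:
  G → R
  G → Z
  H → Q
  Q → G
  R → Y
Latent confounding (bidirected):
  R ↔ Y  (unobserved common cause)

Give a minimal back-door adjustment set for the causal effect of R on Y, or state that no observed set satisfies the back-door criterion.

R→Y: no observed back-door set.

desc(R)\{R}={Y}; candidates ⊆ {G,H,Q,Z}.
R↔Y: latent back-door arc(s) into R.
size 0: {}; under {} R still reaches {G,H,Q,Y,Z} ∋ Y.
size 1: {G}, {H}, {Q} …(+1); under {G} R still reaches {Y} ∋ Y.
size 2: {G,H}, {G,Q}, {G,Z} …(+3); under {G,H} R still reaches {Y} ∋ Y.
R↔Y cannot be blocked by any observed set — no back-door set.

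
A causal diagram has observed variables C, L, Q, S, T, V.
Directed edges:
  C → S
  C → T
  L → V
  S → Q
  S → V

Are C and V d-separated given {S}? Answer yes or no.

Yes — C ⊥ V | {S}.

Bayes-Ball from C | {S} reaches {T}.
V ∉ reach(C|{S}) ⇒ C ⊥ V | {S}.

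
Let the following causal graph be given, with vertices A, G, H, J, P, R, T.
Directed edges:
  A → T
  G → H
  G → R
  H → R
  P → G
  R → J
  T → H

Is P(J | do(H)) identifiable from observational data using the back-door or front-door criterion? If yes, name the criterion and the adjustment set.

P(J|do(H)): backdoor, adjust for {G}.

desc(H)\{H}={J,R}; candidates ⊆ {A,G,P,T}.
size 0: {}; under {} H still reaches {A,G,J,P,R,T} ∋ J.
{G}: H⊥J given {G} in G with H→· removed — back-door holds.
P(J|do(H)) = Σ_{G} P(J|H,G)·P(G).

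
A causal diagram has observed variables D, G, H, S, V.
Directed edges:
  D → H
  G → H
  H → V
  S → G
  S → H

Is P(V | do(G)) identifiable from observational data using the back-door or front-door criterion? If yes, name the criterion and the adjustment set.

P(V|do(G)): backdoor, adjust for {S}.

desc(G)\{G}={H,V}; candidates ⊆ {D,S}.
size 0: {}; under {} G still reaches {H,S,V} ∋ V.
{S}: G⊥V given {S} in G with G→· removed — back-door holds.
P(V|do(G)) = Σ_{S} P(V|G,S)·P(S).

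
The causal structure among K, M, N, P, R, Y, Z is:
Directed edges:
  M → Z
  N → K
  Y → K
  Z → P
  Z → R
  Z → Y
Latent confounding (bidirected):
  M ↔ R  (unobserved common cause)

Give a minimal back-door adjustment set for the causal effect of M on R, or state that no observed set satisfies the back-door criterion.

M→R: no observed back-door set.

desc(M)\{M}={K,P,R,Y,Z}; candidates ⊆ {N}.
M↔R: latent back-door arc(s) into M.
size 0: {}; under {} M still reaches {R} ∋ R.
size 1: {N}; under {N} M still reaches {R} ∋ R.
M↔R cannot be blocked by any observed set — no back-door set.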